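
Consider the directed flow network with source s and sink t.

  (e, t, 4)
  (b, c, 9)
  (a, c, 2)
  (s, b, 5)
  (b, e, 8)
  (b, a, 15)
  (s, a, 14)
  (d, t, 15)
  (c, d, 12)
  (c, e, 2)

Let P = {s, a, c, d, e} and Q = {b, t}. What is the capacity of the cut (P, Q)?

24

Edges leaving {s, a, c, d, e}: s→b (5), d→t (15), e→t (4).
Cut capacity = 5 + 15 + 4 = 24.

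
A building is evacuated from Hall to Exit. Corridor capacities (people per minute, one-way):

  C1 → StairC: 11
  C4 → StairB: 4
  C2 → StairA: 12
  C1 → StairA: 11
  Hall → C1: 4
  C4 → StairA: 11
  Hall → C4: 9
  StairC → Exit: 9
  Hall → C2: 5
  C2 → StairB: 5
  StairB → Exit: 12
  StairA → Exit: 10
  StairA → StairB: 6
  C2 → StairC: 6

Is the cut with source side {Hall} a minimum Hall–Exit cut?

Yes — it is a minimum cut (capacity 18).

Given cut capacity: 9 + 4 + 5 = 18.
Augment Hall→C4→StairA→Exit: bottleneck 9, flow now 9.
Augment Hall→C1→StairA→Exit: bottleneck 1, flow now 10.
Augment Hall→C1→StairC→Exit: bottleneck 3, flow now 13.
Augment Hall→C2→StairB→Exit: bottleneck 5, flow now 18.
No augmenting path remains; maximum flow = 18.
Cut capacity 18 equals the max flow, so it is a minimum cut.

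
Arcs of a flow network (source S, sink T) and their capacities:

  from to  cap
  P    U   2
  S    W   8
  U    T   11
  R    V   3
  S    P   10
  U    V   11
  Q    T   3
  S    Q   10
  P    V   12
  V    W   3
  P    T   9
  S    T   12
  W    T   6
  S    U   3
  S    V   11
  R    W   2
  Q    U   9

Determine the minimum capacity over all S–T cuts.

41

Augment S→T: bottleneck 12, flow now 12.
Augment S→P→T: bottleneck 9, flow now 21.
Augment S→Q→T: bottleneck 3, flow now 24.
Augment S→U→T: bottleneck 3, flow now 27.
Augment S→W→T: bottleneck 6, flow now 33.
Augment S→P→U→T: bottleneck 1, flow now 34.
Augment S→Q→U→T: bottleneck 7, flow now 41.
No augmenting path remains; maximum flow = 41.
By max-flow min-cut, the minimum cut capacity equals the max flow.
In the residual graph, reachable from S: {S, V, W}.
Min-cut edges: S→P (10), S→Q (10), S→U (3), S→T (12), W→T (6); capacity 10 + 10 + 3 + 12 + 6 = 41.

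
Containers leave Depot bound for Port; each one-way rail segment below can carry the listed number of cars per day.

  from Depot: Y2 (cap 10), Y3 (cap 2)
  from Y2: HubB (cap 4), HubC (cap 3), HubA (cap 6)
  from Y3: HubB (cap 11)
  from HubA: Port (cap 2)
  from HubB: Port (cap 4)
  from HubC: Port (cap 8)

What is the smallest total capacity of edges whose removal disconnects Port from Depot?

9

Augment Depot→Y2→HubA→Port: bottleneck 2, flow now 2.
Augment Depot→Y2→HubB→Port: bottleneck 4, flow now 6.
Augment Depot→Y2→HubC→Port: bottleneck 3, flow now 9.
No augmenting path remains; maximum flow = 9.
By max-flow min-cut, the minimum cut capacity equals the max flow.
In the residual graph, reachable from Depot: {Depot, Y2, Y3, HubA, HubB}.
Min-cut edges: Y2→HubC (3), HubA→Port (2), HubB→Port (4); capacity 3 + 2 + 4 = 9.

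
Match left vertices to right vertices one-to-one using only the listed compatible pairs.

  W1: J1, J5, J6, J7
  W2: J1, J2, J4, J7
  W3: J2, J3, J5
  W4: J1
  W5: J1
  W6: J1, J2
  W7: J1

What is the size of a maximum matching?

5

Unit-capacity flow: source→left, listed edges, right→sink; max matching = max flow.
Augmenting path W1→J1 (+1); matched 1.
Augmenting path W2→J2 (+1); matched 2.
Augmenting path W3→J3 (+1); matched 3.
Augmenting path W4→J1→W1→J5 (+1); matched 4.
Augmenting path W6→J2→W2→J4 (+1); matched 5.
No augmenting path remains; maximum matching = 5.
König certificate: {W1, W2, W3, W6, J1} is a vertex cover of size 5 (every listed pair touches it), so no matching can be larger.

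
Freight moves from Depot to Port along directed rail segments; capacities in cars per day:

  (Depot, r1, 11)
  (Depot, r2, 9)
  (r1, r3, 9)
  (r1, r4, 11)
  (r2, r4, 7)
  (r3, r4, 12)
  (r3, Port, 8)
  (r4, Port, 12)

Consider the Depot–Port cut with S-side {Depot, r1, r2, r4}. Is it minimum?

Given cut capacity: 9 + 12 = 21.
Augment Depot→r1→r3→Port: bottleneck 8, flow now 8.
Augment Depot→r1→r4→Port: bottleneck 3, flow now 11.
Augment Depot→r2→r4→Port: bottleneck 7, flow now 18.
No augmenting path remains; maximum flow = 18.
In the residual graph, reachable from Depot: {Depot, r2}.
Min-cut edges: Depot→r1 (11), r2→r4 (7); capacity 11 + 7 = 18.
Cut capacity 21 exceeds the max flow 18, so it is not minimum.

No — its capacity is 21, but the minimum cut has capacity 18.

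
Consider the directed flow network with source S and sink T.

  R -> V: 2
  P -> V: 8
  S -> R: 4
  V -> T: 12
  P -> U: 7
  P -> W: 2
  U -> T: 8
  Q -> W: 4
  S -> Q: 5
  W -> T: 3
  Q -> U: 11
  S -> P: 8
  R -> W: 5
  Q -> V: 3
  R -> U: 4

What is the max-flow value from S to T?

Augment S→P→U→T: bottleneck 7, flow now 7.
Augment S→P→V→T: bottleneck 1, flow now 8.
Augment S→Q→U→T: bottleneck 1, flow now 9.
Augment S→Q→V→T: bottleneck 3, flow now 12.
Augment S→Q→W→T: bottleneck 1, flow now 13.
Augment S→R→V→T: bottleneck 2, flow now 15.
Augment S→R→W→T: bottleneck 2, flow now 17.
No augmenting path remains; maximum flow = 17.
In the residual graph, reachable from S: {S}.
Min-cut edges: S→P (8), S→Q (5), S→R (4); capacity 8 + 5 + 4 = 17.
This cut is saturated, so no flow can exceed 17.

17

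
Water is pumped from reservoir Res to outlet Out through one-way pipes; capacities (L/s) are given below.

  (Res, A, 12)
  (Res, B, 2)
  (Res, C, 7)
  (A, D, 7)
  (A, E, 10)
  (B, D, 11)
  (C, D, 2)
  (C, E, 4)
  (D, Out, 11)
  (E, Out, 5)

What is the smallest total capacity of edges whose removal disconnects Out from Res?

Augment Res→A→D→Out: bottleneck 7, flow now 7.
Augment Res→A→E→Out: bottleneck 5, flow now 12.
Augment Res→B→D→Out: bottleneck 2, flow now 14.
Augment Res→C→D→Out: bottleneck 2, flow now 16.
No augmenting path remains; maximum flow = 16.
By max-flow min-cut, the minimum cut capacity equals the max flow.
In the residual graph, reachable from Res: {Res, A, C, E}.
Min-cut edges: Res→B (2), A→D (7), C→D (2), E→Out (5); capacity 2 + 7 + 2 + 5 = 16.

16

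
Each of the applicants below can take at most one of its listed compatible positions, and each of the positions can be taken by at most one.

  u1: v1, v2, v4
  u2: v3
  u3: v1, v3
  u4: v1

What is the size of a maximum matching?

Unit-capacity flow: source→left, listed edges, right→sink; max matching = max flow.
Augmenting path u1→v1 (+1); matched 1.
Augmenting path u2→v3 (+1); matched 2.
Augmenting path u3→v1→u1→v2 (+1); matched 3.
No augmenting path remains; maximum matching = 3.
König certificate: {u1, v1, v3} is a vertex cover of size 3 (every listed pair touches it), so no matching can be larger.

3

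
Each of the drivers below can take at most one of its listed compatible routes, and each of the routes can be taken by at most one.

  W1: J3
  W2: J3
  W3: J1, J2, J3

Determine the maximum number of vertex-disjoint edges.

Unit-capacity flow: source→left, listed edges, right→sink; max matching = max flow.
Augmenting path W1→J3 (+1); matched 1.
Augmenting path W3→J1 (+1); matched 2.
No augmenting path remains; maximum matching = 2.
König certificate: {W3, J3} is a vertex cover of size 2 (every listed pair touches it), so no matching can be larger.

2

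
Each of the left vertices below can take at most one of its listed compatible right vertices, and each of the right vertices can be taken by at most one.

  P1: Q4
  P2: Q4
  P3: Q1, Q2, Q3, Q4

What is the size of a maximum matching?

2

Unit-capacity flow: source→left, listed edges, right→sink; max matching = max flow.
Augmenting path P1→Q4 (+1); matched 1.
Augmenting path P3→Q1 (+1); matched 2.
No augmenting path remains; maximum matching = 2.
König certificate: {P3, Q4} is a vertex cover of size 2 (every listed pair touches it), so no matching can be larger.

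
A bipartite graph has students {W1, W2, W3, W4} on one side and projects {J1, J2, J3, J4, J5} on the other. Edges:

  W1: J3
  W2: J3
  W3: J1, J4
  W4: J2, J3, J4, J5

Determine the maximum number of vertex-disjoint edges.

3

Unit-capacity flow: source→left, listed edges, right→sink; max matching = max flow.
Augmenting path W1→J3 (+1); matched 1.
Augmenting path W3→J1 (+1); matched 2.
Augmenting path W4→J2 (+1); matched 3.
No augmenting path remains; maximum matching = 3.
König certificate: {W3, W4, J3} is a vertex cover of size 3 (every listed pair touches it), so no matching can be larger.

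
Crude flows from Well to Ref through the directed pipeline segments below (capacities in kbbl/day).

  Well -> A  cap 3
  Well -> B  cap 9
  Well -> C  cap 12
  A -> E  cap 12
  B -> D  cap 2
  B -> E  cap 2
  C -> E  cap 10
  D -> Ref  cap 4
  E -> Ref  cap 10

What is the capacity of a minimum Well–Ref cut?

12

Augment Well→A→E→Ref: bottleneck 3, flow now 3.
Augment Well→B→D→Ref: bottleneck 2, flow now 5.
Augment Well→B→E→Ref: bottleneck 2, flow now 7.
Augment Well→C→E→Ref: bottleneck 5, flow now 12.
No augmenting path remains; maximum flow = 12.
By max-flow min-cut, the minimum cut capacity equals the max flow.
In the residual graph, reachable from Well: {Well, A, B, C, E}.
Min-cut edges: B→D (2), E→Ref (10); capacity 2 + 10 = 12.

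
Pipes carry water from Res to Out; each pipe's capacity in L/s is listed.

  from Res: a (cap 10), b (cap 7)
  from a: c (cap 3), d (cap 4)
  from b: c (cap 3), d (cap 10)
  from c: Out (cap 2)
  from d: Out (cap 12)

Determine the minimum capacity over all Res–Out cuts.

Augment Res→a→c→Out: bottleneck 2, flow now 2.
Augment Res→a→d→Out: bottleneck 4, flow now 6.
Augment Res→b→d→Out: bottleneck 7, flow now 13.
No augmenting path remains; maximum flow = 13.
By max-flow min-cut, the minimum cut capacity equals the max flow.
In the residual graph, reachable from Res: {Res, a, c}.
Min-cut edges: Res→b (7), a→d (4), c→Out (2); capacity 7 + 4 + 2 = 13.

13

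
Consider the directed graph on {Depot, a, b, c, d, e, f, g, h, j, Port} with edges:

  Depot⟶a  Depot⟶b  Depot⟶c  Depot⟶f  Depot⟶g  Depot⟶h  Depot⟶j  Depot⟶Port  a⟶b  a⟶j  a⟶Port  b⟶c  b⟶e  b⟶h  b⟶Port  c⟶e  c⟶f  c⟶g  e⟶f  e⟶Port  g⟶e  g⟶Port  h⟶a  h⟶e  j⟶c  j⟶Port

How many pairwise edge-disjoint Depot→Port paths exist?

6

Assign every edge capacity 1; by Menger, the answer equals the max flow.
Path Depot→Port (+1); total 1.
Path Depot→a→Port (+1); total 2.
Path Depot→b→Port (+1); total 3.
Path Depot→g→Port (+1); total 4.
Path Depot→j→Port (+1); total 5.
Path Depot→c→e→Port (+1); total 6.
No residual Depot→Port path; max flow = 6.
Certifying cut of size 6: {Depot→Port, a→Port, b→Port, e→Port, g→Port, j→Port}.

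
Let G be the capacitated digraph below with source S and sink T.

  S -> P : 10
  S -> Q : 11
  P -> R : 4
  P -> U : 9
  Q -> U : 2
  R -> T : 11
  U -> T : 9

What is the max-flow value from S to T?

12

Augment S→P→R→T: bottleneck 4, flow now 4.
Augment S→P→U→T: bottleneck 6, flow now 10.
Augment S→Q→U→T: bottleneck 2, flow now 12.
No augmenting path remains; maximum flow = 12.
In the residual graph, reachable from S: {S, Q}.
Min-cut edges: S→P (10), Q→U (2); capacity 10 + 2 = 12.
This cut is saturated, so no flow can exceed 12.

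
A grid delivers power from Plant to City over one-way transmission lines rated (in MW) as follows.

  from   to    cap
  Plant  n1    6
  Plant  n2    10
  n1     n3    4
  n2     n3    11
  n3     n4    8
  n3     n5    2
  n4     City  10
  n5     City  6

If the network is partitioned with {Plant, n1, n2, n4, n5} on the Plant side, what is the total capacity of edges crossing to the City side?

31

Edges leaving {Plant, n1, n2, n4, n5}: n1→n3 (4), n2→n3 (11), n4→City (10), n5→City (6).
Cut capacity = 4 + 11 + 10 + 6 = 31.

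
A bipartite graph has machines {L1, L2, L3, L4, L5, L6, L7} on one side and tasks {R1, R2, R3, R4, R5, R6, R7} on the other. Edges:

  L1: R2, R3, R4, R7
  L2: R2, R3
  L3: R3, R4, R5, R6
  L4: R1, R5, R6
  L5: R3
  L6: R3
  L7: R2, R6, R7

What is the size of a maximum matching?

Unit-capacity flow: source→left, listed edges, right→sink; max matching = max flow.
Augmenting path L1→R2 (+1); matched 1.
Augmenting path L2→R3 (+1); matched 2.
Augmenting path L3→R4 (+1); matched 3.
Augmenting path L4→R1 (+1); matched 4.
Augmenting path L7→R6 (+1); matched 5.
Augmenting path L5→R3→L2→R2→L1→R7 (+1); matched 6.
No augmenting path remains; maximum matching = 6.
König certificate: {L1, L2, L3, L4, L7, R3} is a vertex cover of size 6 (every listed pair touches it), so no matching can be larger.

6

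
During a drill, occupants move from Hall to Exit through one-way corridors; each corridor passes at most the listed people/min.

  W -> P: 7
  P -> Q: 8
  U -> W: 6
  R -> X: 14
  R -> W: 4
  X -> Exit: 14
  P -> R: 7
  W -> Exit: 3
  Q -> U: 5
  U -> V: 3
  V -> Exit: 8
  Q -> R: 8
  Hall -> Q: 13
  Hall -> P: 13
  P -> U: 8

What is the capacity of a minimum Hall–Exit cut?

20

Augment Hall→P→R→W→Exit: bottleneck 3, flow now 3.
Augment Hall→P→R→X→Exit: bottleneck 4, flow now 7.
Augment Hall→P→U→V→Exit: bottleneck 3, flow now 10.
Augment Hall→Q→R→X→Exit: bottleneck 8, flow now 18.
Augment Hall→P→U→W→R→X→Exit: bottleneck 2, flow now 20. (uses reverse residual edge)
No augmenting path remains; maximum flow = 20.
By max-flow min-cut, the minimum cut capacity equals the max flow.
In the residual graph, reachable from Hall: {Hall, P, Q, R, U, W}.
Min-cut edges: R→X (14), U→V (3), W→Exit (3); capacity 14 + 3 + 3 = 20.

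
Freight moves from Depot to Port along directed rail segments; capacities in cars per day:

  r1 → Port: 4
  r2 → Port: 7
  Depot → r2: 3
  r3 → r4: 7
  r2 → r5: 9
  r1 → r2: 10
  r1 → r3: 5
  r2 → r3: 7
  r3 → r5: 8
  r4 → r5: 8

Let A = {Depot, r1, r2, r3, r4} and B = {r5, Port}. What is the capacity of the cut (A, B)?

Edges leaving {Depot, r1, r2, r3, r4}: r1→Port (4), r2→r5 (9), r2→Port (7), r3→r5 (8), r4→r5 (8).
Cut capacity = 4 + 9 + 7 + 8 + 8 = 36.

36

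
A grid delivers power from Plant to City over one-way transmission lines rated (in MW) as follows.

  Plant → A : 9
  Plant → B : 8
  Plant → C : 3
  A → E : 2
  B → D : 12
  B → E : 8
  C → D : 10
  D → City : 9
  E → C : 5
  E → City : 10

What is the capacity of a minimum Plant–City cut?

Augment Plant→A→E→City: bottleneck 2, flow now 2.
Augment Plant→B→D→City: bottleneck 8, flow now 10.
Augment Plant→C→D→City: bottleneck 1, flow now 11.
Augment Plant→C→D→B→E→City: bottleneck 2, flow now 13. (uses reverse residual edge)
No augmenting path remains; maximum flow = 13.
By max-flow min-cut, the minimum cut capacity equals the max flow.
In the residual graph, reachable from Plant: {Plant, A}.
Min-cut edges: Plant→B (8), Plant→C (3), A→E (2); capacity 8 + 3 + 2 = 13.

13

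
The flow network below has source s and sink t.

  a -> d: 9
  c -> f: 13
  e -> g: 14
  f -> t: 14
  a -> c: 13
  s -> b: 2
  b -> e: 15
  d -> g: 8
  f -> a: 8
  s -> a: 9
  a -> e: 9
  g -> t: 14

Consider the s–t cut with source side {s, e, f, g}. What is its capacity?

47

Edges leaving {s, e, f, g}: s→a (9), s→b (2), f→a (8), f→t (14), g→t (14).
Cut capacity = 9 + 2 + 8 + 14 + 14 = 47.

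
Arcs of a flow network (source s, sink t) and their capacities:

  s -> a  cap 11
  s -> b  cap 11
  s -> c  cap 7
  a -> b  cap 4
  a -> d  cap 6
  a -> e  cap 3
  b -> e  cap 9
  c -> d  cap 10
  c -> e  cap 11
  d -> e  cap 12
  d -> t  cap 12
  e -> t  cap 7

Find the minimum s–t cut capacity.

Augment s→a→d→t: bottleneck 6, flow now 6.
Augment s→a→e→t: bottleneck 3, flow now 9.
Augment s→b→e→t: bottleneck 4, flow now 13.
Augment s→c→d→t: bottleneck 6, flow now 19.
No augmenting path remains; maximum flow = 19.
By max-flow min-cut, the minimum cut capacity equals the max flow.
In the residual graph, reachable from s: {s, a, b, c, d, e}.
Min-cut edges: d→t (12), e→t (7); capacity 12 + 7 = 19.

19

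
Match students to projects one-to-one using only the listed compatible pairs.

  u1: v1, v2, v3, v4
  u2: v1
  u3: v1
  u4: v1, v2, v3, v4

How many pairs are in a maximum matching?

3

Unit-capacity flow: source→left, listed edges, right→sink; max matching = max flow.
Augmenting path u1→v1 (+1); matched 1.
Augmenting path u4→v2 (+1); matched 2.
Augmenting path u2→v1→u1→v3 (+1); matched 3.
No augmenting path remains; maximum matching = 3.
König certificate: {u1, u4, v1} is a vertex cover of size 3 (every listed pair touches it), so no matching can be larger.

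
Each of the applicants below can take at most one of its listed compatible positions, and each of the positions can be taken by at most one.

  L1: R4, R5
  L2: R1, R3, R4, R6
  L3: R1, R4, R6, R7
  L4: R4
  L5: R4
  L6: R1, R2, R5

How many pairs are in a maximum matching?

5

Unit-capacity flow: source→left, listed edges, right→sink; max matching = max flow.
Augmenting path L1→R4 (+1); matched 1.
Augmenting path L2→R1 (+1); matched 2.
Augmenting path L3→R6 (+1); matched 3.
Augmenting path L6→R2 (+1); matched 4.
Augmenting path L4→R4→L1→R5 (+1); matched 5.
No augmenting path remains; maximum matching = 5.
König certificate: {L1, L2, L3, L6, R4} is a vertex cover of size 5 (every listed pair touches it), so no matching can be larger.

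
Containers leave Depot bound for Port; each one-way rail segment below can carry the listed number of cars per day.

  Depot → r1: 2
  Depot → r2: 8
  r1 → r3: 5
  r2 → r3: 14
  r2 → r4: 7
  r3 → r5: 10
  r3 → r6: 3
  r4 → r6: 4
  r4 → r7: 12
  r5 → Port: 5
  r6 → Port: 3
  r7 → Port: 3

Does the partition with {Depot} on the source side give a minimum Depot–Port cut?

Yes — it is a minimum cut (capacity 10).

Given cut capacity: 2 + 8 = 10.
Augment Depot→r1→r3→r5→Port: bottleneck 2, flow now 2.
Augment Depot→r2→r3→r5→Port: bottleneck 3, flow now 5.
Augment Depot→r2→r3→r6→Port: bottleneck 3, flow now 8.
Augment Depot→r2→r4→r7→Port: bottleneck 2, flow now 10.
No augmenting path remains; maximum flow = 10.
Cut capacity 10 equals the max flow, so it is a minimum cut.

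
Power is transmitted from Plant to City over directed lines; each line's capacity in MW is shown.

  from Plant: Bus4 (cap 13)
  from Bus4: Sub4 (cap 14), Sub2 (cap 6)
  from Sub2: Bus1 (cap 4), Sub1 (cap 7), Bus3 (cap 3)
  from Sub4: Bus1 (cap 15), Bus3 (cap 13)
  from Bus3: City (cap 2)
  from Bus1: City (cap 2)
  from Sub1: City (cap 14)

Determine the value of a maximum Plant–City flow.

10

Augment Plant→Bus4→Sub2→Bus3→City: bottleneck 2, flow now 2.
Augment Plant→Bus4→Sub2→Bus1→City: bottleneck 2, flow now 4.
Augment Plant→Bus4→Sub2→Sub1→City: bottleneck 2, flow now 6.
Augment Plant→Bus4→Sub4→Bus3→Sub2→Sub1→City: bottleneck 2, flow now 8. (uses reverse residual edge)
Augment Plant→Bus4→Sub4→Bus1→Sub2→Sub1→City: bottleneck 2, flow now 10. (uses reverse residual edge)
No augmenting path remains; maximum flow = 10.
In the residual graph, reachable from Plant: {Plant, Bus4, Sub4, Bus3, Bus1}.
Min-cut edges: Bus4→Sub2 (6), Bus3→City (2), Bus1→City (2); capacity 6 + 2 + 2 = 10.
This cut is saturated, so no flow can exceed 10.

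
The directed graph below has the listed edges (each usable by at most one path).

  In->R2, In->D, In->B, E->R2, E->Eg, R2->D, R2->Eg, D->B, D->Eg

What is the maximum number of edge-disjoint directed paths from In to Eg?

Assign every edge capacity 1; by Menger, the answer equals the max flow.
Path In→R2→Eg (+1); total 1.
Path In→D→Eg (+1); total 2.
No residual In→Eg path; max flow = 2.
Certifying cut of size 2: {In→D, In→R2}.

2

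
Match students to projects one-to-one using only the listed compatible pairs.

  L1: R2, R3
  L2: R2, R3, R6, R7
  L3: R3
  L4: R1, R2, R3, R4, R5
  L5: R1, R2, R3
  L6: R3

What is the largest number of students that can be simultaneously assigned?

Unit-capacity flow: source→left, listed edges, right→sink; max matching = max flow.
Augmenting path L1→R2 (+1); matched 1.
Augmenting path L2→R3 (+1); matched 2.
Augmenting path L4→R1 (+1); matched 3.
Augmenting path L3→R3→L2→R6 (+1); matched 4.
Augmenting path L5→R1→L4→R4 (+1); matched 5.
No augmenting path remains; maximum matching = 5.
König certificate: {L1, L2, L4, L5, R3} is a vertex cover of size 5 (every listed pair touches it), so no matching can be larger.

5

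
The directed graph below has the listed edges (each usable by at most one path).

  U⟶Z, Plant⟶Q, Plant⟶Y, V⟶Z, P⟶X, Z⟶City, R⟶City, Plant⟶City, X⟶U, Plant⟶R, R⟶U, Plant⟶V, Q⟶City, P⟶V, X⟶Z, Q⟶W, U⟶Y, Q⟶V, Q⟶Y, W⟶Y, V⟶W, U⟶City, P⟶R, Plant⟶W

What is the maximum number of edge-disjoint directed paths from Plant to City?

Assign every edge capacity 1; by Menger, the answer equals the max flow.
Path Plant→City (+1); total 1.
Path Plant→Q→City (+1); total 2.
Path Plant→R→City (+1); total 3.
Path Plant→V→Z→City (+1); total 4.
No residual Plant→City path; max flow = 4.
Certifying cut of size 4: {Plant→City, Plant→Q, Plant→R, Plant→V}.

4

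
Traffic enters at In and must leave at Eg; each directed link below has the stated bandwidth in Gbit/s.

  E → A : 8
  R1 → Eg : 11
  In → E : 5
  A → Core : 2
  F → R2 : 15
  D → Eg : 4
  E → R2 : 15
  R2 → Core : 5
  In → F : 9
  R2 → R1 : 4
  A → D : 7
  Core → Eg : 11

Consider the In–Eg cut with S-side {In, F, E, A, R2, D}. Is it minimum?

No — its capacity is 15, but the minimum cut has capacity 14.

Given cut capacity: 2 + 4 + 5 + 4 = 15.
Augment In→F→R2→R1→Eg: bottleneck 4, flow now 4.
Augment In→F→R2→Core→Eg: bottleneck 5, flow now 9.
Augment In→E→A→D→Eg: bottleneck 4, flow now 13.
Augment In→E→A→Core→Eg: bottleneck 1, flow now 14.
No augmenting path remains; maximum flow = 14.
In the residual graph, reachable from In: {In}.
Min-cut edges: In→F (9), In→E (5); capacity 9 + 5 = 14.
Cut capacity 15 exceeds the max flow 14, so it is not minimum.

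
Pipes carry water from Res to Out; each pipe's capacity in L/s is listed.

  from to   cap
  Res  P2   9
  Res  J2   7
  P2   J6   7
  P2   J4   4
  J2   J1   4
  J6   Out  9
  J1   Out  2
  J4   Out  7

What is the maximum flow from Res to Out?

Augment Res→P2→J6→Out: bottleneck 7, flow now 7.
Augment Res→P2→J4→Out: bottleneck 2, flow now 9.
Augment Res→J2→J1→Out: bottleneck 2, flow now 11.
No augmenting path remains; maximum flow = 11.
In the residual graph, reachable from Res: {Res, J2, J1}.
Min-cut edges: Res→P2 (9), J1→Out (2); capacity 9 + 2 = 11.
This cut is saturated, so no flow can exceed 11.

11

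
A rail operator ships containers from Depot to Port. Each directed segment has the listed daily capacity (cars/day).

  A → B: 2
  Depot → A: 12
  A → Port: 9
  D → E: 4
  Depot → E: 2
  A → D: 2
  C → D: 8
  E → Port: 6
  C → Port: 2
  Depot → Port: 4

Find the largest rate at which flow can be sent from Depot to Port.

Augment Depot→Port: bottleneck 4, flow now 4.
Augment Depot→A→Port: bottleneck 9, flow now 13.
Augment Depot→E→Port: bottleneck 2, flow now 15.
Augment Depot→A→D→E→Port: bottleneck 2, flow now 17.
No augmenting path remains; maximum flow = 17.
In the residual graph, reachable from Depot: {Depot, A, B}.
Min-cut edges: Depot→E (2), Depot→Port (4), A→D (2), A→Port (9); capacity 2 + 4 + 2 + 9 = 17.
This cut is saturated, so no flow can exceed 17.

17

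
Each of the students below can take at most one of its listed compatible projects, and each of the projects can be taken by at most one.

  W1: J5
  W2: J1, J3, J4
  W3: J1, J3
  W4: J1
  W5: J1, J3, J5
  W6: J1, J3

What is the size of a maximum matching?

Unit-capacity flow: source→left, listed edges, right→sink; max matching = max flow.
Augmenting path W1→J5 (+1); matched 1.
Augmenting path W2→J1 (+1); matched 2.
Augmenting path W3→J3 (+1); matched 3.
Augmenting path W4→J1→W2→J4 (+1); matched 4.
No augmenting path remains; maximum matching = 4.
König certificate: {W2, J1, J3, J5} is a vertex cover of size 4 (every listed pair touches it), so no matching can be larger.

4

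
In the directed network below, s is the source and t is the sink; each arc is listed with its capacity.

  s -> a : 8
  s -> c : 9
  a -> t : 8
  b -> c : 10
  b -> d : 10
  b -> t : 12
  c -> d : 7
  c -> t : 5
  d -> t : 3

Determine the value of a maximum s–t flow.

Augment s→a→t: bottleneck 8, flow now 8.
Augment s→c→t: bottleneck 5, flow now 13.
Augment s→c→d→t: bottleneck 3, flow now 16.
No augmenting path remains; maximum flow = 16.
In the residual graph, reachable from s: {s, c, d}.
Min-cut edges: s→a (8), c→t (5), d→t (3); capacity 8 + 5 + 3 = 16.
This cut is saturated, so no flow can exceed 16.

16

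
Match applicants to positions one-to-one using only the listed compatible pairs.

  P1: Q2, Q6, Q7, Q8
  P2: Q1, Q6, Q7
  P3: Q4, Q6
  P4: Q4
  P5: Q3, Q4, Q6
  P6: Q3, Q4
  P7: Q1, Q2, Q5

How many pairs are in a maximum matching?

6

Unit-capacity flow: source→left, listed edges, right→sink; max matching = max flow.
Augmenting path P1→Q2 (+1); matched 1.
Augmenting path P2→Q1 (+1); matched 2.
Augmenting path P3→Q4 (+1); matched 3.
Augmenting path P5→Q3 (+1); matched 4.
Augmenting path P7→Q5 (+1); matched 5.
Augmenting path P4→Q4→P3→Q6 (+1); matched 6.
No augmenting path remains; maximum matching = 6.
König certificate: {P1, P2, P7, Q3, Q4, Q6} is a vertex cover of size 6 (every listed pair touches it), so no matching can be larger.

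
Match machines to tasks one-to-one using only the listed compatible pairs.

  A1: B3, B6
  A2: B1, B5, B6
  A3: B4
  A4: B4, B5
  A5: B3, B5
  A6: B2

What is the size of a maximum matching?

Unit-capacity flow: source→left, listed edges, right→sink; max matching = max flow.
Augmenting path A1→B3 (+1); matched 1.
Augmenting path A2→B1 (+1); matched 2.
Augmenting path A3→B4 (+1); matched 3.
Augmenting path A4→B5 (+1); matched 4.
Augmenting path A6→B2 (+1); matched 5.
Augmenting path A5→B3→A1→B6 (+1); matched 6.
No augmenting path remains; maximum matching = 6.
König certificate: {A1, A2, A3, A4, A5, A6} is a vertex cover of size 6 (every listed pair touches it), so no matching can be larger.

6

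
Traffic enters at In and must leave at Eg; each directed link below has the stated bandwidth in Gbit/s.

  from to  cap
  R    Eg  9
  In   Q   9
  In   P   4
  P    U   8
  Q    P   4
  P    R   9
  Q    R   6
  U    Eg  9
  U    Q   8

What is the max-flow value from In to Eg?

Augment In→P→R→Eg: bottleneck 4, flow now 4.
Augment In→Q→R→Eg: bottleneck 5, flow now 9.
Augment In→Q→P→U→Eg: bottleneck 4, flow now 13.
No augmenting path remains; maximum flow = 13.
In the residual graph, reachable from In: {In}.
Min-cut edges: In→P (4), In→Q (9); capacity 4 + 9 = 13.
This cut is saturated, so no flow can exceed 13.

13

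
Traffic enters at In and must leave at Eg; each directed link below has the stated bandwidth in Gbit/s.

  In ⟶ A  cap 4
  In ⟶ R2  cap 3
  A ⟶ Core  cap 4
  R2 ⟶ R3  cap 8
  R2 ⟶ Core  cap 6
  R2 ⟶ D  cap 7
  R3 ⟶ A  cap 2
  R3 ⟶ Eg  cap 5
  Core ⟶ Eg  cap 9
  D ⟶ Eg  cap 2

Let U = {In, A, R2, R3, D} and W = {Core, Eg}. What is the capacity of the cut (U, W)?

Edges leaving {In, A, R2, R3, D}: A→Core (4), R2→Core (6), R3→Eg (5), D→Eg (2).
Cut capacity = 4 + 6 + 5 + 2 = 17.

17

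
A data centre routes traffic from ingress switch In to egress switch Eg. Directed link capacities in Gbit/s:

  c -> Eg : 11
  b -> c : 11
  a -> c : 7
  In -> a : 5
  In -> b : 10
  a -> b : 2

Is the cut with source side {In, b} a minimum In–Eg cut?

Given cut capacity: 5 + 11 = 16.
Augment In→a→c→Eg: bottleneck 5, flow now 5.
Augment In→b→c→Eg: bottleneck 6, flow now 11.
No augmenting path remains; maximum flow = 11.
In the residual graph, reachable from In: {In, a, b, c}.
Min-cut edges: c→Eg (11); capacity 11 = 11.
Cut capacity 16 exceeds the max flow 11, so it is not minimum.

No — its capacity is 16, but the minimum cut has capacity 11.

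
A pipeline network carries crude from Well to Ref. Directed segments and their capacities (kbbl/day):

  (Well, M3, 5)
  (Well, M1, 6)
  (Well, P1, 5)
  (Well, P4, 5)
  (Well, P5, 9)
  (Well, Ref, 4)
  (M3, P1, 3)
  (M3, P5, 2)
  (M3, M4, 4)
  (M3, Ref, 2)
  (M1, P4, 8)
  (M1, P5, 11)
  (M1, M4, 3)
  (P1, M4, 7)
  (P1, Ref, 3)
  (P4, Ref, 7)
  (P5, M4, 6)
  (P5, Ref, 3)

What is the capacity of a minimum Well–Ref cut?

19

Augment Well→Ref: bottleneck 4, flow now 4.
Augment Well→M3→Ref: bottleneck 2, flow now 6.
Augment Well→P1→Ref: bottleneck 3, flow now 9.
Augment Well→P4→Ref: bottleneck 5, flow now 14.
Augment Well→P5→Ref: bottleneck 3, flow now 17.
Augment Well→M1→P4→Ref: bottleneck 2, flow now 19.
No augmenting path remains; maximum flow = 19.
By max-flow min-cut, the minimum cut capacity equals the max flow.
In the residual graph, reachable from Well: {Well, M3, M1, P1, P4, P5, M4}.
Min-cut edges: Well→Ref (4), M3→Ref (2), P1→Ref (3), P4→Ref (7), P5→Ref (3); capacity 4 + 2 + 3 + 7 + 3 = 19.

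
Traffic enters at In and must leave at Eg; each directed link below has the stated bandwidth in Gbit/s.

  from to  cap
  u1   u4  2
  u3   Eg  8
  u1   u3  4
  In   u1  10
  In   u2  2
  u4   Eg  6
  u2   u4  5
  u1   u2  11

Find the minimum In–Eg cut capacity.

10

Augment In→u1→u3→Eg: bottleneck 4, flow now 4.
Augment In→u1→u4→Eg: bottleneck 2, flow now 6.
Augment In→u2→u4→Eg: bottleneck 2, flow now 8.
Augment In→u1→u2→u4→Eg: bottleneck 2, flow now 10.
No augmenting path remains; maximum flow = 10.
By max-flow min-cut, the minimum cut capacity equals the max flow.
In the residual graph, reachable from In: {In, u1, u2, u4}.
Min-cut edges: u1→u3 (4), u4→Eg (6); capacity 4 + 6 = 10.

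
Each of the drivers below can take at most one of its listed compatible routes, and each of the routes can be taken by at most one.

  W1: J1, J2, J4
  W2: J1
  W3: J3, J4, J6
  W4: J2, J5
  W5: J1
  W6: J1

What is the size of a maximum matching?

Unit-capacity flow: source→left, listed edges, right→sink; max matching = max flow.
Augmenting path W1→J1 (+1); matched 1.
Augmenting path W3→J3 (+1); matched 2.
Augmenting path W4→J2 (+1); matched 3.
Augmenting path W2→J1→W1→J4 (+1); matched 4.
No augmenting path remains; maximum matching = 4.
König certificate: {W1, W3, W4, J1} is a vertex cover of size 4 (every listed pair touches it), so no matching can be larger.

4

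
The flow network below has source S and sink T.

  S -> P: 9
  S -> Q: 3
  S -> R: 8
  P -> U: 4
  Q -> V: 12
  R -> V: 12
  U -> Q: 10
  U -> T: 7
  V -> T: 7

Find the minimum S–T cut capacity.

Augment S→P→U→T: bottleneck 4, flow now 4.
Augment S→Q→V→T: bottleneck 3, flow now 7.
Augment S→R→V→T: bottleneck 4, flow now 11.
No augmenting path remains; maximum flow = 11.
By max-flow min-cut, the minimum cut capacity equals the max flow.
In the residual graph, reachable from S: {S, P, Q, R, V}.
Min-cut edges: P→U (4), V→T (7); capacity 4 + 7 = 11.

11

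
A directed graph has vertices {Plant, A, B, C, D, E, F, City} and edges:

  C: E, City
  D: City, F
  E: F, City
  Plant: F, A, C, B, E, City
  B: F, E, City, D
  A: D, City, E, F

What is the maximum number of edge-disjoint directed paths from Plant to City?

Assign every edge capacity 1; by Menger, the answer equals the max flow.
Path Plant→City (+1); total 1.
Path Plant→A→City (+1); total 2.
Path Plant→B→City (+1); total 3.
Path Plant→C→City (+1); total 4.
Path Plant→E→City (+1); total 5.
No residual Plant→City path; max flow = 5.
Certifying cut of size 5: {Plant→A, Plant→B, Plant→C, Plant→City, Plant→E}.

5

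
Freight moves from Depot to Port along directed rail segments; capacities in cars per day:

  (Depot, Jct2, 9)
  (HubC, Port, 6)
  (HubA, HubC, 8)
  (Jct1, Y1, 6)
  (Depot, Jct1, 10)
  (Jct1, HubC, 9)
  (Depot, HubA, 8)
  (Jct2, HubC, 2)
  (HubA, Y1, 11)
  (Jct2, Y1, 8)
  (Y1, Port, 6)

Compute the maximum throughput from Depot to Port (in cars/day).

12

Augment Depot→Jct1→HubC→Port: bottleneck 6, flow now 6.
Augment Depot→Jct1→Y1→Port: bottleneck 4, flow now 10.
Augment Depot→Jct2→Y1→Port: bottleneck 2, flow now 12.
No augmenting path remains; maximum flow = 12.
In the residual graph, reachable from Depot: {Depot, Jct1, Jct2, HubA, HubC, Y1}.
Min-cut edges: HubC→Port (6), Y1→Port (6); capacity 6 + 6 = 12.
This cut is saturated, so no flow can exceed 12.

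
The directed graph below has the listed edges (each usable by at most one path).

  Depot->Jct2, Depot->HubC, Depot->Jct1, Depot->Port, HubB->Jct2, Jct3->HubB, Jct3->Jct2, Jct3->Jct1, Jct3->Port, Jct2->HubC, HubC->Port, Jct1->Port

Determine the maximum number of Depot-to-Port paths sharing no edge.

3

Assign every edge capacity 1; by Menger, the answer equals the max flow.
Path Depot→Port (+1); total 1.
Path Depot→HubC→Port (+1); total 2.
Path Depot→Jct1→Port (+1); total 3.
No residual Depot→Port path; max flow = 3.
Certifying cut of size 3: {Depot→Jct1, Depot→Port, HubC→Port}.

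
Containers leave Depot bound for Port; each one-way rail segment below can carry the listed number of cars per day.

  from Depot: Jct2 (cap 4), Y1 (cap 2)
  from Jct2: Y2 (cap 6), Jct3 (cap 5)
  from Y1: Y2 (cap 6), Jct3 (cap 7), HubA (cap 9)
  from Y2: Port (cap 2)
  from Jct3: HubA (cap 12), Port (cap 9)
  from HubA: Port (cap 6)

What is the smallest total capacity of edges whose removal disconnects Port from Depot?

6

Augment Depot→Jct2→Y2→Port: bottleneck 2, flow now 2.
Augment Depot→Jct2→Jct3→Port: bottleneck 2, flow now 4.
Augment Depot→Y1→Jct3→Port: bottleneck 2, flow now 6.
No augmenting path remains; maximum flow = 6.
By max-flow min-cut, the minimum cut capacity equals the max flow.
In the residual graph, reachable from Depot: {Depot}.
Min-cut edges: Depot→Jct2 (4), Depot→Y1 (2); capacity 4 + 2 = 6.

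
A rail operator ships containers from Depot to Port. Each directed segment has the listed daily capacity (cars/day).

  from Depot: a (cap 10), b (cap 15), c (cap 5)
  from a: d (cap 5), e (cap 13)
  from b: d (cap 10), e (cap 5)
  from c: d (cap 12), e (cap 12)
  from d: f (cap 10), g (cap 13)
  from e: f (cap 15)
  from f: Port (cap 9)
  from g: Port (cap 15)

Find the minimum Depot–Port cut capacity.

22

Augment Depot→a→d→f→Port: bottleneck 5, flow now 5.
Augment Depot→a→e→f→Port: bottleneck 4, flow now 9.
Augment Depot→b→d→g→Port: bottleneck 10, flow now 19.
Augment Depot→c→d→g→Port: bottleneck 3, flow now 22.
No augmenting path remains; maximum flow = 22.
By max-flow min-cut, the minimum cut capacity equals the max flow.
In the residual graph, reachable from Depot: {Depot, a, b, c, d, e, f}.
Min-cut edges: d→g (13), f→Port (9); capacity 13 + 9 = 22.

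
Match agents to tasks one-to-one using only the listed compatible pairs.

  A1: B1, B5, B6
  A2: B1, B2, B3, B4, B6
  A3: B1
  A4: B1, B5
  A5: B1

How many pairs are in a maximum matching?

Unit-capacity flow: source→left, listed edges, right→sink; max matching = max flow.
Augmenting path A1→B1 (+1); matched 1.
Augmenting path A2→B2 (+1); matched 2.
Augmenting path A4→B5 (+1); matched 3.
Augmenting path A3→B1→A1→B6 (+1); matched 4.
No augmenting path remains; maximum matching = 4.
König certificate: {A1, A2, A4, B1} is a vertex cover of size 4 (every listed pair touches it), so no matching can be larger.

4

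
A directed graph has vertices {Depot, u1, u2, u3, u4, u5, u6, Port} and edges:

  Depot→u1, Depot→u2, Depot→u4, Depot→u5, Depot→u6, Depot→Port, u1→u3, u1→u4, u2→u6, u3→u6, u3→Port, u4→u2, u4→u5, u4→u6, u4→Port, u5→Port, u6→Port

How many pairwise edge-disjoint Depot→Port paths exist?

5

Assign every edge capacity 1; by Menger, the answer equals the max flow.
Path Depot→Port (+1); total 1.
Path Depot→u4→Port (+1); total 2.
Path Depot→u5→Port (+1); total 3.
Path Depot→u6→Port (+1); total 4.
Path Depot→u1→u3→Port (+1); total 5.
No residual Depot→Port path; max flow = 5.
Certifying cut of size 5: {Depot→Port, Depot→u1, Depot→u4, Depot→u5, u6→Port}.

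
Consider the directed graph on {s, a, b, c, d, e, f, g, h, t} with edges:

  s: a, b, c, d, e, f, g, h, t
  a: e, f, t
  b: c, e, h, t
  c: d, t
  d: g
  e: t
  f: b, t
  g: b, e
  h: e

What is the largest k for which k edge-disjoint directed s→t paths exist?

6

Assign every edge capacity 1; by Menger, the answer equals the max flow.
Path s→t (+1); total 1.
Path s→a→t (+1); total 2.
Path s→b→t (+1); total 3.
Path s→c→t (+1); total 4.
Path s→e→t (+1); total 5.
Path s→f→t (+1); total 6.
No residual s→t path; max flow = 6.
Certifying cut of size 6: {b→t, c→t, e→t, s→a, s→f, s→t}.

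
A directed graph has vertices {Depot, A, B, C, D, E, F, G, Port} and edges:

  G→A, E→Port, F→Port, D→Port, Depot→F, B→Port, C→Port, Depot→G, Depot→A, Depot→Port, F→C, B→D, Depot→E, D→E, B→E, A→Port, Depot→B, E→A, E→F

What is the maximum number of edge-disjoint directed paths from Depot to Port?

5

Assign every edge capacity 1; by Menger, the answer equals the max flow.
Path Depot→Port (+1); total 1.
Path Depot→A→Port (+1); total 2.
Path Depot→B→Port (+1); total 3.
Path Depot→E→Port (+1); total 4.
Path Depot→F→Port (+1); total 5.
No residual Depot→Port path; max flow = 5.
Certifying cut of size 5: {A→Port, Depot→B, Depot→E, Depot→F, Depot→Port}.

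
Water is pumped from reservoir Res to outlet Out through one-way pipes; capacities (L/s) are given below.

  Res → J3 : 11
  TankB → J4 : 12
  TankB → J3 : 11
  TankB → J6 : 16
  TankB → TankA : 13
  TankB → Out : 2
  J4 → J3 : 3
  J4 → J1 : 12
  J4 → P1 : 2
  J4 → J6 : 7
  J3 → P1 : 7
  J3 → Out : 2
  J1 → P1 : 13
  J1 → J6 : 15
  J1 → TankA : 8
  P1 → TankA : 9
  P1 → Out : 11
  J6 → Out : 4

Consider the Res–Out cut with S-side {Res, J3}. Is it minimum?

Given cut capacity: 7 + 2 = 9.
Augment Res→J3→Out: bottleneck 2, flow now 2.
Augment Res→J3→P1→Out: bottleneck 7, flow now 9.
No augmenting path remains; maximum flow = 9.
Cut capacity 9 equals the max flow, so it is a minimum cut.

Yes — it is a minimum cut (capacity 9).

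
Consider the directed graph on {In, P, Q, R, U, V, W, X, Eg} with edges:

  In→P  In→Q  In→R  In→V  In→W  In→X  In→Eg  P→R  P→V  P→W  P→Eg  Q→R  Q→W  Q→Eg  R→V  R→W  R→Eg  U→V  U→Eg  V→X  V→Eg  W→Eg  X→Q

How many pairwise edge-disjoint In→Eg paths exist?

Assign every edge capacity 1; by Menger, the answer equals the max flow.
Path In→Eg (+1); total 1.
Path In→P→Eg (+1); total 2.
Path In→Q→Eg (+1); total 3.
Path In→R→Eg (+1); total 4.
Path In→V→Eg (+1); total 5.
Path In→W→Eg (+1); total 6.
No residual In→Eg path; max flow = 6.
Certifying cut of size 6: {In→Eg, In→P, Q→Eg, R→Eg, V→Eg, W→Eg}.

6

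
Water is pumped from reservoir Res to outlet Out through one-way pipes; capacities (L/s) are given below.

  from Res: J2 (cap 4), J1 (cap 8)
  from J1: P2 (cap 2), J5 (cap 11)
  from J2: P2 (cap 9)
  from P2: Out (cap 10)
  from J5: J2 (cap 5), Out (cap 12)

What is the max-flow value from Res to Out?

12

Augment Res→J1→P2→Out: bottleneck 2, flow now 2.
Augment Res→J1→J5→Out: bottleneck 6, flow now 8.
Augment Res→J2→P2→Out: bottleneck 4, flow now 12.
No augmenting path remains; maximum flow = 12.
In the residual graph, reachable from Res: {Res}.
Min-cut edges: Res→J1 (8), Res→J2 (4); capacity 8 + 4 = 12.
This cut is saturated, so no flow can exceed 12.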